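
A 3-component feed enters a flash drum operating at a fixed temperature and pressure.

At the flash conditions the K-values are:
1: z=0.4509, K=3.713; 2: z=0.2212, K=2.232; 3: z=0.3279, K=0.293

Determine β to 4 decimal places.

Material balance + equilibrium reduce to Σ zᵢ(Kᵢ−1)/(1+β(Kᵢ−1)) = 0.
Check two-phase: ΣzᵢKᵢ = 2.2640 > 1 and Σzᵢ/Kᵢ = 1.3397 > 1, so g(0) = 1.2640 > 0 and g(1) = -0.3397 < 0.
Newton iteration, β⁰ = 0.5:
  β = 0.5000: g = 0.32917, g' = -1.1184 → β = 0.7943
  β = 0.7943: g = -0.00333, g' = -1.2719 → β = 0.7917
Converged at β = 0.7917.

β = 0.7917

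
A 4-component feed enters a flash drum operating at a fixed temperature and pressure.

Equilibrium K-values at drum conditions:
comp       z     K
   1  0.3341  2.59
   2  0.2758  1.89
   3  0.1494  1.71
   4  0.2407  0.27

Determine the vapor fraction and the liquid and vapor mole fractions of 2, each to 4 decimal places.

Newton–Raphson from ψ = 0.5:
  ψ = 0.5000: g = 0.26739, g' = -0.7259 → ψ = 0.8684
  ψ = 0.8684: g = -0.05274, g' = -1.2044 → ψ = 0.8246
  ψ = 0.8246: g = -0.00308, g' = -1.0703 → ψ = 0.8217
Converged at ψ = 0.8217.
Compositions from xᵢ = zᵢ/(1+ψ(Kᵢ−1)), yᵢ = Kᵢxᵢ:
  1: x = 0.1449, y = 0.3752
  2: x = 0.1593, y = 0.3011
  3: x = 0.0944, y = 0.1613
  4: x = 0.6015, y = 0.1624

ψ = 0.8217, x_2 = 0.1593, y_2 = 0.3011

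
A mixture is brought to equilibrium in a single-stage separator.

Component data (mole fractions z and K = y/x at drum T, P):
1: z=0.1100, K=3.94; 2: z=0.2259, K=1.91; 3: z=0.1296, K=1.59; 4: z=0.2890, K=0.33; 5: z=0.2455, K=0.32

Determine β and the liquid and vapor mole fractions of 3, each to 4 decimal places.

Iterate (Newton) starting at β = 0.42:
  β = 0.4200: g = -0.14842, g' = -0.7909 → β = 0.2323
  β = 0.2323: g = 0.00148, g' = -0.8401 → β = 0.2341
Converged at β = 0.2341.
Compositions from xᵢ = zᵢ/(1+β(Kᵢ−1)), yᵢ = Kᵢxᵢ:
  1: x = 0.0652, y = 0.2567
  2: x = 0.1862, y = 0.3557
  3: x = 0.1139, y = 0.1811
  4: x = 0.3428, y = 0.1131
  5: x = 0.2920, y = 0.0934

β = 0.2341, x_3 = 0.1139, y_3 = 0.1811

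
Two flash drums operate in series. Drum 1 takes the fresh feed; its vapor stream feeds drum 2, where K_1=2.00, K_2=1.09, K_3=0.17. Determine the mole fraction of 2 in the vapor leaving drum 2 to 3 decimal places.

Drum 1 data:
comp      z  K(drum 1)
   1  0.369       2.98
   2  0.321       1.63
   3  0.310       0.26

y_2 (drum 2) = 0.377

Drum 1:
Material balance + equilibrium reduce to Σ zᵢ(Kᵢ−1)/(1+ψ₁(Kᵢ−1)) = 0.
Feasibility: ΣzᵢKᵢ = 1.703, Σzᵢ/Kᵢ = 1.513 — both > 1, two phases present.
Newton–Raphson from ψ₁ = 0.5:
  ψ₁ = 0.500: g = 0.1568, g' = -0.867 → ψ₁ = 0.681
  ψ₁ = 0.681: g = -0.0097, g' = -1.014 → ψ₁ = 0.671
Converged at ψ₁ = 0.671.
Drum-1 compositions:
  1: x = 0.158, y = 0.472
  2: x = 0.226, y = 0.368
  3: x = 0.616, y = 0.160
Drum-2 feed = drum-1 vapor: z₂ = (0.4721, 0.3677, 0.1602).
Drum 2:
Iterate (Newton) starting at ψ₂ = 0.61:
  ψ₂ = 0.610: g = 0.0554, g' = -0.637 → ψ₂ = 0.697
  ψ₂ = 0.697: g = -0.0059, g' = -0.787 → ψ₂ = 0.689
Converged at ψ₂ = 0.689.
  1: x = 0.279, y = 0.559
  2: x = 0.346, y = 0.377
  3: x = 0.374, y = 0.064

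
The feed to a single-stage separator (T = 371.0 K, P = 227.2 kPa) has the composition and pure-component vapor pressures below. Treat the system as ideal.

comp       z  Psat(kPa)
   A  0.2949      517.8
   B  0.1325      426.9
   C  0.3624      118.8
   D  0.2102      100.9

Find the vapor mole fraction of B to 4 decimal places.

Raoult's law: Kᵢ = Pᵢˢᵃᵗ/P = Pᵢˢᵃᵗ/227.2.
  K_A = 517.8/227.2 = 2.279049, K_B = 426.9/227.2 = 1.878961, K_C = 118.8/227.2 = 0.522887, K_D = 100.9/227.2 = 0.444102
Iterate (Newton) starting at ψ = 0.41:
  ψ = 0.4100: g = -0.03325, g' = -0.4994 → ψ = 0.3434
  ψ = 0.3434: g = 0.00033, g' = -0.5105 → ψ = 0.3441
Converged at ψ = 0.3441.
Compositions from xᵢ = zᵢ/(1+ψ(Kᵢ−1)), yᵢ = Kᵢxᵢ:
  A: x = 0.2048, y = 0.4667
  B: x = 0.1017, y = 0.1912
  C: x = 0.4336, y = 0.2267
  D: x = 0.2599, y = 0.1154

y_B = 0.1912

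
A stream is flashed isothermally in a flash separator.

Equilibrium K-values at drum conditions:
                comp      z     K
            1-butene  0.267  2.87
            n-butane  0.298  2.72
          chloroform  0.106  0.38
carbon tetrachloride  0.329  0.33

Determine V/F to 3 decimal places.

Rachford–Rice: g(V/F) = Σ zᵢ(Kᵢ−1)/(1+V/F(Kᵢ−1)) = 0.
g(0) = ΣzᵢKᵢ − 1 = 0.726 and g(1) = 1 − Σzᵢ/Kᵢ = -0.479, so a root lies in (0, 1).
Newton–Raphson from V/F = 0.69:
  V/F = 0.690: g = -0.0724, g' = -0.998 → V/F = 0.617
  V/F = 0.617: g = -0.0021, g' = -0.945 → V/F = 0.615
Converged at V/F = 0.615.

V/F = 0.615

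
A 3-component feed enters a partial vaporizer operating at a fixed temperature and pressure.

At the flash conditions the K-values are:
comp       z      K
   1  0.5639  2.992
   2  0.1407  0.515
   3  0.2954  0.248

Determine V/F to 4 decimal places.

Rachford–Rice: g(V/F) = Σ zᵢ(Kᵢ−1)/(1+V/F(Kᵢ−1)) = 0.
Check two-phase: ΣzᵢKᵢ = 1.8329 > 1 and Σzᵢ/Kᵢ = 1.6528 > 1, so g(0) = 0.8329 > 0 and g(1) = -0.6528 < 0.
Iterate (Newton) starting at V/F = 0.5:
  V/F = 0.5000: g = 0.11669, g' = -1.0483 → V/F = 0.6113
  V/F = 0.6113: g = -0.00164, g' = -1.0941 → V/F = 0.6098
Converged at V/F = 0.6098.

V/F = 0.6098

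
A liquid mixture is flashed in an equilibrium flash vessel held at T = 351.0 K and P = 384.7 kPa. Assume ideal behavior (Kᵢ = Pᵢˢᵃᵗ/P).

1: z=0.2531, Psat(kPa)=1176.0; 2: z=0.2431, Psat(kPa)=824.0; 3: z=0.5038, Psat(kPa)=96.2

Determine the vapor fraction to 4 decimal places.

ψ = 0.3392

Raoult's law: Kᵢ = Pᵢˢᵃᵗ/P = Pᵢˢᵃᵗ/384.7.
  K_1 = 1176.0/384.7 = 3.056927, K_2 = 824.0/384.7 = 2.141929, K_3 = 96.2/384.7 = 0.250065
Newton–Raphson from ψ = 0.7:
  ψ = 0.7000: g = -0.42767, g' = -1.5334 → ψ = 0.4211
  ψ = 0.4211: g = -0.08576, g' = -1.0573 → ψ = 0.3400
  ψ = 0.3400: g = -0.00078, g' = -1.0458 → ψ = 0.3392
Converged at ψ = 0.3392.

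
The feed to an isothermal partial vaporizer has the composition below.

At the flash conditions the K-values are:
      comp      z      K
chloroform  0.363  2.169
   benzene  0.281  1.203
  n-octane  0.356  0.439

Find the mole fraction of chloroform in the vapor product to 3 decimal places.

y_chloroform = 0.463

Material balance + equilibrium reduce to Σ zᵢ(Kᵢ−1)/(1+β(Kᵢ−1)) = 0.
Check two-phase: ΣzᵢKᵢ = 1.282 > 1 and Σzᵢ/Kᵢ = 1.212 > 1, so g(0) = 0.282 > 0 and g(1) = -0.212 < 0.
Iterate (Newton) starting at β = 0.51:
  β = 0.510: g = 0.0378, g' = -0.424 → β = 0.599
  β = 0.599: g = -0.0004, g' = -0.435 → β = 0.598
Converged at β = 0.598.
Compositions from xᵢ = zᵢ/(1+β(Kᵢ−1)), yᵢ = Kᵢxᵢ:
  chloroform: x = 0.214, y = 0.463
  benzene: x = 0.251, y = 0.301
  n-octane: x = 0.536, y = 0.235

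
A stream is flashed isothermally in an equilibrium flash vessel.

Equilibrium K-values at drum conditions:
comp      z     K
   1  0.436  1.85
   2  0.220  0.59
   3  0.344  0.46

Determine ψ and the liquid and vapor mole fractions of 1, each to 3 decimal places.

ψ = 0.226, x_1 = 0.366, y_1 = 0.677

Newton iteration, ψ⁰ = 0.5:
  ψ = 0.500: g = -0.1079, g' = -0.402 → ψ = 0.232
  ψ = 0.232: g = -0.0023, g' = -0.396 → ψ = 0.226
Converged at ψ = 0.226.
Compositions from xᵢ = zᵢ/(1+ψ(Kᵢ−1)), yᵢ = Kᵢxᵢ:
  1: x = 0.366, y = 0.677
  2: x = 0.242, y = 0.143
  3: x = 0.392, y = 0.180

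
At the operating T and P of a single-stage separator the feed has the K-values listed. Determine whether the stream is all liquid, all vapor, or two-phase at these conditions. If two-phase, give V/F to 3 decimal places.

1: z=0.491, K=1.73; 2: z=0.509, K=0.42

two-phase, V/F = 0.149

ΣzᵢKᵢ = 1.063; Σzᵢ/Kᵢ = 1.496.
Both exceed 1, so a two-phase solution exists.
Material balance + equilibrium reduce to Σ zᵢ(Kᵢ−1)/(1+ψ(Kᵢ−1)) = 0.
Iterate (Newton) starting at ψ = 0.5:
  ψ = 0.500: g = -0.1532, g' = -0.480 → ψ = 0.181
  ψ = 0.181: g = -0.0132, g' = -0.418 → ψ = 0.149
Converged at ψ = 0.149.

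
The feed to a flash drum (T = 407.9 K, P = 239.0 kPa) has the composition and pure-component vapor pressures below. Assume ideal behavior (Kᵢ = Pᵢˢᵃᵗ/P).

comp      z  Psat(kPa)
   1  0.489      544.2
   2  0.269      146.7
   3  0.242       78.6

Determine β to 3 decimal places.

Raoult's law: Kᵢ = Pᵢˢᵃᵗ/P = Pᵢˢᵃᵗ/239.0.
  K_1 = 544.2/239.0 = 2.27699, K_2 = 146.7/239.0 = 0.61381, K_3 = 78.6/239.0 = 0.32887
Rachford–Rice: g(β) = Σ zᵢ(Kᵢ−1)/(1+β(Kᵢ−1)) = 0.
Check two-phase: ΣzᵢKᵢ = 1.358 > 1 and Σzᵢ/Kᵢ = 1.389 > 1, so g(0) = 0.358 > 0 and g(1) = -0.389 < 0.
Newton–Raphson from β = 0.67:
  β = 0.670: g = -0.0987, g' = -0.664 → β = 0.521
  β = 0.521: g = -0.0051, g' = -0.608 → β = 0.513
Converged at β = 0.513.

β = 0.513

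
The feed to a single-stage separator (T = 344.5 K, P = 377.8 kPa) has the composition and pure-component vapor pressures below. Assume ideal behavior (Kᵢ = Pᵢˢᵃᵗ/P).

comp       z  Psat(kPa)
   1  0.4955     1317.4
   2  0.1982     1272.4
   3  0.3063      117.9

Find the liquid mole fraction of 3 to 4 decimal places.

Raoult's law: Kᵢ = Pᵢˢᵃᵗ/P = Pᵢˢᵃᵗ/377.8.
  K_1 = 1317.4/377.8 = 3.487030, K_2 = 1272.4/377.8 = 3.367920, K_3 = 117.9/377.8 = 0.312070
Newton iteration, ψ⁰ = 0.41:
  ψ = 0.4100: g = 0.55480, g' = -1.3187 → ψ = 0.8307
  ψ = 0.8307: g = 0.06838, g' = -1.2416 → ψ = 0.8858
  ψ = 0.8858: g = -0.00316, g' = -1.3645 → ψ = 0.8835
Converged at ψ = 0.8835.
Compositions from xᵢ = zᵢ/(1+ψ(Kᵢ−1)), yᵢ = Kᵢxᵢ:
  1: x = 0.1550, y = 0.5404
  2: x = 0.0641, y = 0.2159
  3: x = 0.7809, y = 0.2437

x_3 = 0.7809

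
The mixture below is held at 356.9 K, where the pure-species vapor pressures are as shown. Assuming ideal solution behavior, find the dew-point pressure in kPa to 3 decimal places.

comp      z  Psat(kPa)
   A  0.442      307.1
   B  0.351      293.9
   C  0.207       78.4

Pdew = 189.614 kPa

At the dew point ψ → 1, so Σzᵢ/Kᵢ = 1 with Kᵢ = Pᵢˢᵃᵗ/P ⇒ 1/P = Σzᵢ/Pᵢˢᵃᵗ.
1/P = 0.442/307.1 + 0.351/293.9 + 0.207/78.4 = 0.005274 ⇒ P = 189.614 kPa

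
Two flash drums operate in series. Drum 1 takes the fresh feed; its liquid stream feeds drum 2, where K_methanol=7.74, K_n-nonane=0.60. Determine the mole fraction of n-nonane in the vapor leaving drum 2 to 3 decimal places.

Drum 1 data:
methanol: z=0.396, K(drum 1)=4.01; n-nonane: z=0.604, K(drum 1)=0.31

y_n-nonane (drum 2) = 0.566

Drum 1:
Iterate (Newton) starting at ψ₁ = 0.5:
  ψ₁ = 0.500: g = -0.1604, g' = -1.242 → ψ₁ = 0.371
  ψ₁ = 0.371: g = 0.0032, g' = -1.320 → ψ₁ = 0.373
Converged at ψ₁ = 0.373.
Drum-1 compositions:
  methanol: x = 0.186, y = 0.748
  n-nonane: x = 0.814, y = 0.252
Drum-2 feed = drum-1 liquid: z₂ = (0.1865, 0.8135).
Drum 2:
Rachford–Rice: g(ψ₂) = Σ zᵢ(Kᵢ−1)/(1+ψ₂(Kᵢ−1)) = 0.
Feasibility: ΣzᵢKᵢ = 1.932, Σzᵢ/Kᵢ = 1.380 — both > 1, two phases present.
Iterate (Newton) starting at ψ₂ = 0.5:
  ψ₂ = 0.500: g = -0.1191, g' = -0.647 → ψ₂ = 0.316
  ψ₂ = 0.316: g = 0.0292, g' = -1.036 → ψ₂ = 0.344
  ψ₂ = 0.344: g = 0.0013, g' = -0.944 → ψ₂ = 0.346
Converged at ψ₂ = 0.346.
  methanol: x = 0.056, y = 0.434
  n-nonane: x = 0.944, y = 0.566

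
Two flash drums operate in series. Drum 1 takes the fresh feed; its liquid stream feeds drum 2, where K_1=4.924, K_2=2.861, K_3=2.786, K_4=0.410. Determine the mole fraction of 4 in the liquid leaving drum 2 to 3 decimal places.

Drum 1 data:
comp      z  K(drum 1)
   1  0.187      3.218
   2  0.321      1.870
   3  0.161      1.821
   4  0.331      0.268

Drum 1:
Let ψ₁ = V/F and solve Σ zᵢ(Kᵢ−1)/(1+ψ₁(Kᵢ−1)) = 0.
Feasibility: ΣzᵢKᵢ = 1.584, Σzᵢ/Kᵢ = 1.553 — both > 1, two phases present.
Newton–Raphson from ψ₁ = 0.59:
  ψ₁ = 0.590: g = 0.0268, g' = -0.877 → ψ₁ = 0.621
  ψ₁ = 0.621: g = -0.0005, g' = -0.908 → ψ₁ = 0.620
Converged at ψ₁ = 0.620.
Drum-1 compositions:
  1: x = 0.079, y = 0.253
  2: x = 0.209, y = 0.390
  3: x = 0.107, y = 0.194
  4: x = 0.606, y = 0.162
Drum-2 feed = drum-1 liquid: z₂ = (0.0787, 0.2085, 0.1067, 0.6061).
Drum 2:
Iterate (Newton) starting at ψ₂ = 0.61:
  ψ₂ = 0.610: g = -0.1946, g' = -0.857 → ψ₂ = 0.383
  ψ₂ = 0.383: g = 0.0014, g' = -0.912 → ψ₂ = 0.384
Converged at ψ₂ = 0.384.
  1: x = 0.031, y = 0.155
  2: x = 0.122, y = 0.348
  3: x = 0.063, y = 0.176
  4: x = 0.784, y = 0.321

x_4 (drum 2) = 0.784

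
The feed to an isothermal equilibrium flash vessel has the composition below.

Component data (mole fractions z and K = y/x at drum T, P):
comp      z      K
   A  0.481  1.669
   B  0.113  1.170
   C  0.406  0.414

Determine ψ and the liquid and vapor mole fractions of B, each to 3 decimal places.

ψ = 0.293, x_B = 0.108, y_B = 0.126

Rachford–Rice: g(ψ) = Σ zᵢ(Kᵢ−1)/(1+ψ(Kᵢ−1)) = 0.
g(0) = ΣzᵢKᵢ − 1 = 0.103 and g(1) = 1 − Σzᵢ/Kᵢ = -0.365, so a root lies in (0, 1).
Iterate (Newton) starting at ψ = 0.5:
  ψ = 0.500: g = -0.0777, g' = -0.403 → ψ = 0.307
  ψ = 0.307: g = -0.0049, g' = -0.358 → ψ = 0.293
Converged at ψ = 0.293.
Compositions from xᵢ = zᵢ/(1+ψ(Kᵢ−1)), yᵢ = Kᵢxᵢ:
  A: x = 0.402, y = 0.671
  B: x = 0.108, y = 0.126
  C: x = 0.490, y = 0.203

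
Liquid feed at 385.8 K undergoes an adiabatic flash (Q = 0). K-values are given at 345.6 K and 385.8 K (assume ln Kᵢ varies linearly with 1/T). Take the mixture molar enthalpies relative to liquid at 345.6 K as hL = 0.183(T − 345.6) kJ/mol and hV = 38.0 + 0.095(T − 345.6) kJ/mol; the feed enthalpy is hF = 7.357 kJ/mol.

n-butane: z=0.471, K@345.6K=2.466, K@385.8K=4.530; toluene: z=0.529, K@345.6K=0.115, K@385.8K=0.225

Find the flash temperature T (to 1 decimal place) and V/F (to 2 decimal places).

Adiabatic flash: solve Rachford–Rice at each trial T, then check hF = ψ·hV(T) + (1−ψ)·hL(T).
  T = 345.6 K: K = (2.466, 0.115), RR gives ψ = 0.171, H_out = 6.512 kJ/mol
  T = 385.8 K: K = (4.530, 0.225), RR gives ψ = 0.458, H_out = 23.136 kJ/mol
  T = 365.7 K: K = (3.399, 0.164), RR gives ψ = 0.343, H_out = 16.097 kJ/mol
  T = 355.6 K: K = (2.906, 0.138), RR gives ψ = 0.269, H_out = 11.805 kJ/mol
  T = 350.6 K: K = (2.680, 0.126), RR gives ψ = 0.224, H_out = 9.331 kJ/mol
  T = 348.1 K: K = (2.572, 0.120), RR gives ψ = 0.199, H_out = 7.972 kJ/mol
  T = 346.9 K: K = (2.521, 0.118), RR gives ψ = 0.186, H_out = 7.284 kJ/mol
Linear interpolation between T = 346.9 (H_out = 7.284) and T = 348.1 (H_out = 7.972) on hF = 7.357 gives T ≈ 347.0 K, at which ψ = 0.19.

T = 347.0 K, V/F = 0.19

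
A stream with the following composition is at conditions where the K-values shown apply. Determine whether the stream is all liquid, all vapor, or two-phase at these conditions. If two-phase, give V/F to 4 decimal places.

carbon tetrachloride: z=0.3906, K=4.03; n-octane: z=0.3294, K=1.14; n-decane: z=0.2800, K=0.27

two-phase, V/F = 0.7032

ΣzᵢKᵢ = 2.0252; Σzᵢ/Kᵢ = 1.4229.
Both exceed 1, so a two-phase solution exists.
Iterate (Newton) starting at ψ = 0.53:
  ψ = 0.5300: g = 0.16371, g' = -0.9306 → ψ = 0.7059
  ψ = 0.7059: g = -0.00270, g' = -1.0045 → ψ = 0.7032
Converged at ψ = 0.7032.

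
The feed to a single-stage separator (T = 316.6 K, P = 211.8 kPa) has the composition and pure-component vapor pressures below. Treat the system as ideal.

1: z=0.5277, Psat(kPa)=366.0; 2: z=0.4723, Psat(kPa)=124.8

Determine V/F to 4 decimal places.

V/F = 0.6360

Raoult's law: Kᵢ = Pᵢˢᵃᵗ/P = Pᵢˢᵃᵗ/211.8.
  K_1 = 366.0/211.8 = 1.728045, K_2 = 124.8/211.8 = 0.589235
Material balance + equilibrium reduce to Σ zᵢ(Kᵢ−1)/(1+V/F(Kᵢ−1)) = 0.
Check two-phase: ΣzᵢKᵢ = 1.1902 > 1 and Σzᵢ/Kᵢ = 1.1069 > 1, so g(0) = 0.1902 > 0 and g(1) = -0.1069 < 0.
Binary case is linear: z₁(K₁−1)(1+V/F(K₂−1)) + z₂(K₂−1)(1+V/F(K₁−1)) = 0
⇒ V/F = [z₁(K₁−1)+z₂(K₂−1)] / [−(K₁−1)(K₂−1)] = 0.19019/0.29906 = 0.6360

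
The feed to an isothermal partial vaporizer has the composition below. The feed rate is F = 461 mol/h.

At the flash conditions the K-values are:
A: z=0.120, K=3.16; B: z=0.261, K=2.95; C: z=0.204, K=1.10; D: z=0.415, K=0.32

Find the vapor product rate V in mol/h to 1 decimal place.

Material balance + equilibrium reduce to Σ zᵢ(Kᵢ−1)/(1+ψ(Kᵢ−1)) = 0.
Feasibility: ΣzᵢKᵢ = 1.506, Σzᵢ/Kᵢ = 1.609 — both > 1, two phases present.
Newton–Raphson from ψ = 0.37:
  ψ = 0.370: g = 0.0823, g' = -0.852 → ψ = 0.467
  ψ = 0.467: g = 0.0017, g' = -0.825 → ψ = 0.469
Converged at ψ = 0.469.
Then V = ψ·F = 0.4687·461 = 216.1 mol/h and L = F − V = 244.9 mol/h.

V = 216.1 mol/h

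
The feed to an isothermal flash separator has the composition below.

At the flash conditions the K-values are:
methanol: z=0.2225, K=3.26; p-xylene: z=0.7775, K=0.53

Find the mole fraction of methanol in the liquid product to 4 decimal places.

Let ψ = V/F and solve Σ zᵢ(Kᵢ−1)/(1+ψ(Kᵢ−1)) = 0.
g(0) = ΣzᵢKᵢ − 1 = 0.1374 and g(1) = 1 − Σzᵢ/Kᵢ = -0.5352, so a root lies in (0, 1).
Binary case is linear: z₁(K₁−1)(1+ψ(K₂−1)) + z₂(K₂−1)(1+ψ(K₁−1)) = 0
⇒ ψ = [z₁(K₁−1)+z₂(K₂−1)] / [−(K₁−1)(K₂−1)] = 0.13742/1.06220 = 0.1294
Compositions from xᵢ = zᵢ/(1+ψ(Kᵢ−1)), yᵢ = Kᵢxᵢ:
  methanol: x = 0.1722, y = 0.5612
  p-xylene: x = 0.8278, y = 0.4388

x_methanol = 0.1722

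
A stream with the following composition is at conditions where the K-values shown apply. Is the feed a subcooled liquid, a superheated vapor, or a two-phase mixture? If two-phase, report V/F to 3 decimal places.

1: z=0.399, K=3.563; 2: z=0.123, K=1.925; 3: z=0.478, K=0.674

ΣzᵢKᵢ = 1.981; Σzᵢ/Kᵢ = 0.885.
Since Σzᵢ/Kᵢ < 1 the mixture is above its dew point — single vapor phase.

superheated vapor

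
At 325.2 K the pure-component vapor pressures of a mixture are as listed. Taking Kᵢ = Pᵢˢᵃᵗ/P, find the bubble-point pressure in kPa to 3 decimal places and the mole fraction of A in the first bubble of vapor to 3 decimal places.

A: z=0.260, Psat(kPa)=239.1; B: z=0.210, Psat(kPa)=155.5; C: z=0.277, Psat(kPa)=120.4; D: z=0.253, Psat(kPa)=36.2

At the bubble point ψ → 0, so ΣzᵢKᵢ = 1 with Kᵢ = Pᵢˢᵃᵗ/P ⇒ P = ΣzᵢPᵢˢᵃᵗ.
P = 0.260·239.1 + 0.210·155.5 + 0.277·120.4 + 0.253·36.2 = 137.330 kPa
yᵢ = zᵢPᵢˢᵃᵗ/P ⇒ y_A = 0.260·239.1/137.330 = 0.453

Pbub = 137.330 kPa, y_A = 0.453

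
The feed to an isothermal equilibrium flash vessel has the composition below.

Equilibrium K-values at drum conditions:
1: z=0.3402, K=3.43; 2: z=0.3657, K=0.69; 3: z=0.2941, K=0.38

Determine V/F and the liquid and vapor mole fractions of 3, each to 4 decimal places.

V/F = 0.4642, x_3 = 0.4130, y_3 = 0.1569

Rachford–Rice: g(V/F) = Σ zᵢ(Kᵢ−1)/(1+V/F(Kᵢ−1)) = 0.
g(0) = ΣzᵢKᵢ − 1 = 0.5310 and g(1) = 1 − Σzᵢ/Kᵢ = -0.4031, so a root lies in (0, 1).
Iterate (Newton) starting at V/F = 0.59:
  V/F = 0.5900: g = -0.08658, g' = -0.6729 → V/F = 0.4613
  V/F = 0.4613: g = 0.00208, g' = -0.7162 → V/F = 0.4642
Converged at V/F = 0.4642.
Compositions from xᵢ = zᵢ/(1+V/F(Kᵢ−1)), yᵢ = Kᵢxᵢ:
  1: x = 0.1599, y = 0.5483
  2: x = 0.4272, y = 0.2948
  3: x = 0.4130, y = 0.1569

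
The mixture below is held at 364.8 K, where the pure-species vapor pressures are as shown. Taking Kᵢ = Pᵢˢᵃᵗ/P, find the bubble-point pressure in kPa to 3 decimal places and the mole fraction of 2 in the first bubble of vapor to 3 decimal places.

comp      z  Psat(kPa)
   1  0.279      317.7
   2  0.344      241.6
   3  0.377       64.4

At the bubble point ψ → 0, so ΣzᵢKᵢ = 1 with Kᵢ = Pᵢˢᵃᵗ/P ⇒ P = ΣzᵢPᵢˢᵃᵗ.
P = 0.279·317.7 + 0.344·241.6 + 0.377·64.4 = 196.027 kPa
yᵢ = zᵢPᵢˢᵃᵗ/P ⇒ y_2 = 0.344·241.6/196.027 = 0.424

Pbub = 196.027 kPa, y_2 = 0.424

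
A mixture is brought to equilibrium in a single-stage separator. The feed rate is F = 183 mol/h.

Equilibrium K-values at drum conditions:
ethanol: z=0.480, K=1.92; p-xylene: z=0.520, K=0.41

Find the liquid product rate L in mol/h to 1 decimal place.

L = 137.6 mol/h

Newton iteration, β⁰ = 0.5:
  β = 0.500: g = -0.1327, g' = -0.555 → β = 0.261
  β = 0.261: g = -0.0064, g' = -0.517 → β = 0.248
Converged at β = 0.248.
Then V = β·F = 0.2483·183 = 45.4 mol/h and L = F − V = 137.6 mol/h.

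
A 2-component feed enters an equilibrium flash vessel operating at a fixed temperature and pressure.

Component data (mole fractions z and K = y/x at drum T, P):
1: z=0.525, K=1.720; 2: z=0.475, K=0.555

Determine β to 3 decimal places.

Material balance + equilibrium reduce to Σ zᵢ(Kᵢ−1)/(1+β(Kᵢ−1)) = 0.
Check two-phase: ΣzᵢKᵢ = 1.167 > 1 and Σzᵢ/Kᵢ = 1.161 > 1, so g(0) = 0.167 > 0 and g(1) = -0.161 < 0.
Binary case is linear: z₁(K₁−1)(1+β(K₂−1)) + z₂(K₂−1)(1+β(K₁−1)) = 0
⇒ β = [z₁(K₁−1)+z₂(K₂−1)] / [−(K₁−1)(K₂−1)] = 0.1666/0.3204 = 0.520

β = 0.520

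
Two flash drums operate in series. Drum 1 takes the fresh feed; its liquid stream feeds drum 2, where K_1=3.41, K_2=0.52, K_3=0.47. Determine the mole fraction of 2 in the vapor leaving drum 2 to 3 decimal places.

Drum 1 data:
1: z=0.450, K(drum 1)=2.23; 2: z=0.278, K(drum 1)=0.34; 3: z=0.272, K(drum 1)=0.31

y_2 (drum 2) = 0.213

Drum 1:
Newton iteration, ψ₁⁰ = 0.55:
  ψ₁ = 0.550: g = -0.2604, g' = -0.877 → ψ₁ = 0.253
  ψ₁ = 0.253: g = -0.0256, g' = -0.761 → ψ₁ = 0.219
  ψ₁ = 0.219: g = 0.0001, g' = -0.768 → ψ₁ = 0.220
Converged at ψ₁ = 0.220.
Drum-1 compositions:
  1: x = 0.354, y = 0.790
  2: x = 0.325, y = 0.111
  3: x = 0.321, y = 0.099
Drum-2 feed = drum-1 liquid: z₂ = (0.3543, 0.3251, 0.3206).
Drum 2:
Material balance + equilibrium reduce to Σ zᵢ(Kᵢ−1)/(1+ψ₂(Kᵢ−1)) = 0.
Feasibility: ΣzᵢKᵢ = 1.528, Σzᵢ/Kᵢ = 1.411 — both > 1, two phases present.
Newton–Raphson from ψ₂ = 0.5:
  ψ₂ = 0.500: g = -0.0493, g' = -0.720 → ψ₂ = 0.432
  ψ₂ = 0.432: g = 0.0014, g' = -0.765 → ψ₂ = 0.433
Converged at ψ₂ = 0.433.
  1: x = 0.173, y = 0.591
  2: x = 0.411, y = 0.213
  3: x = 0.416, y = 0.196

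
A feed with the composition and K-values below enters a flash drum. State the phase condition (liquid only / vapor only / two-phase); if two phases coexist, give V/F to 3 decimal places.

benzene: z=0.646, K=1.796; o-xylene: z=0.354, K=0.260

two-phase, V/F = 0.428

ΣzᵢKᵢ = 1.252; Σzᵢ/Kᵢ = 1.721.
Both exceed 1, so a two-phase solution exists.
Binary case is linear: z₁(K₁−1)(1+ψ(K₂−1)) + z₂(K₂−1)(1+ψ(K₁−1)) = 0
⇒ ψ = [z₁(K₁−1)+z₂(K₂−1)] / [−(K₁−1)(K₂−1)] = 0.2523/0.5890 = 0.428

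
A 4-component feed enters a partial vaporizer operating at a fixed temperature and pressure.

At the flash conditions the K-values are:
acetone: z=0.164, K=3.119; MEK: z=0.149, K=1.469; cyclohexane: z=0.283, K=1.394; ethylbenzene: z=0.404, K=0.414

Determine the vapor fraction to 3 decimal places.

Newton–Raphson from ψ = 0.56:
  ψ = 0.560: g = -0.0468, g' = -0.511 → ψ = 0.469
  ψ = 0.469: g = -0.0006, g' = -0.502 → ψ = 0.467
Converged at ψ = 0.467.

ψ = 0.467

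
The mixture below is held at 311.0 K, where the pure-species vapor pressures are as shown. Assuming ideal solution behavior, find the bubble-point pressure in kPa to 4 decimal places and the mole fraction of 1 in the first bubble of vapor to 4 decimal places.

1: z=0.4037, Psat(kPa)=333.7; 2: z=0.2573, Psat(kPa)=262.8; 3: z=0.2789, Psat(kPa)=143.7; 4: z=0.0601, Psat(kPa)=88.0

Pbub = 247.6999 kPa, y_1 = 0.5439

At the bubble point ψ → 0, so ΣzᵢKᵢ = 1 with Kᵢ = Pᵢˢᵃᵗ/P ⇒ P = ΣzᵢPᵢˢᵃᵗ.
P = 0.4037·333.7 + 0.2573·262.8 + 0.2789·143.7 + 0.0601·88.0 = 247.6999 kPa
yᵢ = zᵢPᵢˢᵃᵗ/P ⇒ y_1 = 0.4037·333.7/247.6999 = 0.5439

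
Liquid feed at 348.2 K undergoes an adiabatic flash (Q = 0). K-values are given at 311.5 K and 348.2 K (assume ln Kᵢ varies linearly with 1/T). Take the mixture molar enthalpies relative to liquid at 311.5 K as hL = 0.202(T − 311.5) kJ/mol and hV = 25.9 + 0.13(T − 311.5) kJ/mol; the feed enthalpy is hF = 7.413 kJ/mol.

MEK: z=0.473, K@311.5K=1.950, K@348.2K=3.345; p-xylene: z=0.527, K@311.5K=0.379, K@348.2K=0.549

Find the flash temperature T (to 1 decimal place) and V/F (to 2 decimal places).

Adiabatic flash: solve Rachford–Rice at each trial T, then check hF = ψ·hV(T) + (1−ψ)·hL(T).
  T = 311.5 K: K = (1.950, 0.379), RR gives ψ = 0.207, H_out = 5.360 kJ/mol
  T = 348.2 K: K = (3.345, 0.549), RR gives ψ = 0.824, H_out = 26.579 kJ/mol
  T = 329.9 K: K = (2.594, 0.461), RR gives ψ = 0.547, H_out = 17.165 kJ/mol
  T = 320.7 K: K = (2.259, 0.419), RR gives ψ = 0.396, H_out = 11.844 kJ/mol
  T = 316.1 K: K = (2.101, 0.399), RR gives ψ = 0.308, H_out = 8.808 kJ/mol
  T = 313.8 K: K = (2.025, 0.389), RR gives ψ = 0.260, H_out = 7.146 kJ/mol
Linear interpolation between T = 313.8 (H_out = 7.146) and T = 316.1 (H_out = 8.808) on hF = 7.413 gives T ≈ 314.2 K, at which ψ = 0.27.

T = 314.2 K, V/F = 0.27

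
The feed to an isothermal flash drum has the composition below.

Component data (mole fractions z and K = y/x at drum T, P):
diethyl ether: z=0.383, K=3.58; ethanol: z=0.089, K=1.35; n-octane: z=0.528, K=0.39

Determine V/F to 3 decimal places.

Material balance + equilibrium reduce to Σ zᵢ(Kᵢ−1)/(1+V/F(Kᵢ−1)) = 0.
g(0) = ΣzᵢKᵢ − 1 = 0.697 and g(1) = 1 − Σzᵢ/Kᵢ = -0.527, so a root lies in (0, 1).
Newton iteration, V/F⁰ = 0.5:
  V/F = 0.500: g = -0.0054, g' = -0.901 → V/F = 0.494
Converged at V/F = 0.494.

V/F = 0.494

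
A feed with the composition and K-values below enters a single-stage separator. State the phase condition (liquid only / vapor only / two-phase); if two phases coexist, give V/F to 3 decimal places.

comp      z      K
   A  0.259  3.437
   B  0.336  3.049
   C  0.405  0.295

two-phase, V/F = 0.661

ΣzᵢKᵢ = 2.034; Σzᵢ/Kᵢ = 1.558.
Both exceed 1, so a two-phase solution exists.
Newton iteration, ψ⁰ = 0.5:
  ψ = 0.500: g = 0.1836, g' = -1.137 → ψ = 0.662
  ψ = 0.662: g = -0.0011, g' = -1.187 → ψ = 0.661
Converged at ψ = 0.661.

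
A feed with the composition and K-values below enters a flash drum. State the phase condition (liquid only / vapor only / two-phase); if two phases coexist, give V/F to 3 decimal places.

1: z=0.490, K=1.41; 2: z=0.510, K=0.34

ΣzᵢKᵢ = 0.864; Σzᵢ/Kᵢ = 1.848.
Since ΣzᵢKᵢ < 1 the mixture is below its bubble point — single liquid phase.

liquid only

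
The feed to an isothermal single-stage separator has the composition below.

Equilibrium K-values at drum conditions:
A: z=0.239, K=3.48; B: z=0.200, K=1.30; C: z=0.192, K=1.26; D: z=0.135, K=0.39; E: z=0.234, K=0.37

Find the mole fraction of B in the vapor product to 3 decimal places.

y_B = 0.224

Let ψ = V/F and solve Σ zᵢ(Kᵢ−1)/(1+ψ(Kᵢ−1)) = 0.
Check two-phase: ΣzᵢKᵢ = 1.473 > 1 and Σzᵢ/Kᵢ = 1.353 > 1, so g(0) = 0.473 > 0 and g(1) = -0.353 < 0.
Iterate (Newton) starting at ψ = 0.57:
  ψ = 0.570: g = -0.0160, g' = -0.619 → ψ = 0.544
Converged at ψ = 0.544.
Compositions from xᵢ = zᵢ/(1+ψ(Kᵢ−1)), yᵢ = Kᵢxᵢ:
  A: x = 0.102, y = 0.354
  B: x = 0.172, y = 0.224
  C: x = 0.168, y = 0.212
  D: x = 0.202, y = 0.079
  E: x = 0.356, y = 0.132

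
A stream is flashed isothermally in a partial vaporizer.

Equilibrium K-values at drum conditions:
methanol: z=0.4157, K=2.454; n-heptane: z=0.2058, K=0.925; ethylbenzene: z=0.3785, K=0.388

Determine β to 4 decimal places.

Rachford–Rice: g(β) = Σ zᵢ(Kᵢ−1)/(1+β(Kᵢ−1)) = 0.
g(0) = ΣzᵢKᵢ − 1 = 0.3574 and g(1) = 1 − Σzᵢ/Kᵢ = -0.3674, so a root lies in (0, 1).
Newton iteration, β⁰ = 0.54:
  β = 0.5400: g = -0.02348, g' = -0.5933 → β = 0.5004
  β = 0.5004: g = -0.00007, g' = -0.5903 → β = 0.5003
Converged at β = 0.5003.

β = 0.5003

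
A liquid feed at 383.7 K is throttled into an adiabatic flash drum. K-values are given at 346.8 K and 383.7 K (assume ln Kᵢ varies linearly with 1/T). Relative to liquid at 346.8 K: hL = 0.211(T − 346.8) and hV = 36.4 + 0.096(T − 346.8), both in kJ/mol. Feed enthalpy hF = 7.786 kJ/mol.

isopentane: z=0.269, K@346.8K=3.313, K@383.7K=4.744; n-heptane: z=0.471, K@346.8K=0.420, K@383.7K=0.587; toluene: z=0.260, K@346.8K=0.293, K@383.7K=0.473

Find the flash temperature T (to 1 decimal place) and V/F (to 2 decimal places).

Adiabatic flash: solve Rachford–Rice at each trial T, then check hF = ψ·hV(T) + (1−ψ)·hL(T).
  T = 346.8 K: K = (3.313, 0.420, 0.293), RR gives ψ = 0.114, H_out = 4.147 kJ/mol
  T = 383.7 K: K = (4.744, 0.587, 0.473), RR gives ψ = 0.396, H_out = 20.518 kJ/mol
  T = 365.2 K: K = (3.999, 0.501, 0.377), RR gives ψ = 0.250, H_out = 12.459 kJ/mol
  T = 356.0 K: K = (3.649, 0.460, 0.333), RR gives ψ = 0.183, H_out = 8.407 kJ/mol
  T = 351.4 K: K = (3.479, 0.440, 0.313), RR gives ψ = 0.149, H_out = 6.312 kJ/mol
  T = 353.7 K: K = (3.563, 0.450, 0.323), RR gives ψ = 0.166, H_out = 7.367 kJ/mol
Linear interpolation between T = 353.7 (H_out = 7.367) and T = 356.0 (H_out = 8.407) on hF = 7.786 gives T ≈ 354.6 K, at which ψ = 0.17.

T = 354.6 K, V/F = 0.17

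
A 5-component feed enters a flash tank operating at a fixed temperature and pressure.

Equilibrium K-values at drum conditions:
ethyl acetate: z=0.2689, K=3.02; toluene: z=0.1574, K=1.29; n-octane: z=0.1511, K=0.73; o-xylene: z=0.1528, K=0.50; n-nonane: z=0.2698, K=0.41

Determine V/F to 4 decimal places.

V/F = 0.3859

Material balance + equilibrium reduce to Σ zᵢ(Kᵢ−1)/(1+V/F(Kᵢ−1)) = 0.
Feasibility: ΣzᵢKᵢ = 1.3124, Σzᵢ/Kᵢ = 1.3817 — both > 1, two phases present.
Newton–Raphson from V/F = 0.44:
  V/F = 0.4400: g = -0.03118, g' = -0.5663 → V/F = 0.3849
  V/F = 0.3849: g = 0.00054, g' = -0.5875 → V/F = 0.3859
Converged at V/F = 0.3859.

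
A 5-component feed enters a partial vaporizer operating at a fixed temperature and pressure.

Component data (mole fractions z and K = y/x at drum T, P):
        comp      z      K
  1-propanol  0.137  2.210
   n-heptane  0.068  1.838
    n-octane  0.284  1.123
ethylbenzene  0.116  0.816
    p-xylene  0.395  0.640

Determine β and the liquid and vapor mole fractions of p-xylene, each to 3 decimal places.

Rachford–Rice: g(β) = Σ zᵢ(Kᵢ−1)/(1+β(Kᵢ−1)) = 0.
Check two-phase: ΣzᵢKᵢ = 1.094 > 1 and Σzᵢ/Kᵢ = 1.111 > 1, so g(0) = 0.094 > 0 and g(1) = -0.111 < 0.
Iterate (Newton) starting at β = 0.46:
  β = 0.460: g = -0.0131, g' = -0.190 → β = 0.391
  β = 0.391: g = 0.0002, g' = -0.197 → β = 0.392
Converged at β = 0.392.
Compositions from xᵢ = zᵢ/(1+β(Kᵢ−1)), yᵢ = Kᵢxᵢ:
  1-propanol: x = 0.093, y = 0.205
  n-heptane: x = 0.051, y = 0.094
  n-octane: x = 0.271, y = 0.304
  ethylbenzene: x = 0.125, y = 0.102
  p-xylene: x = 0.460, y = 0.294

β = 0.392, x_p-xylene = 0.460, y_p-xylene = 0.294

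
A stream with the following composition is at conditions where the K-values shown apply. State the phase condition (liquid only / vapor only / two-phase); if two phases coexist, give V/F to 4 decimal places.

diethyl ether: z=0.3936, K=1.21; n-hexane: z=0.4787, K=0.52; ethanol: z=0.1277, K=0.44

ΣzᵢKᵢ = 0.7814; Σzᵢ/Kᵢ = 1.5361.
Since ΣzᵢKᵢ < 1 the mixture is below its bubble point — single liquid phase.

liquid only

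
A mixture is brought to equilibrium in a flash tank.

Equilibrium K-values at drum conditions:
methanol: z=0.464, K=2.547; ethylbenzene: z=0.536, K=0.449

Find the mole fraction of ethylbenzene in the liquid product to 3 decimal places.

Material balance + equilibrium reduce to Σ zᵢ(Kᵢ−1)/(1+β(Kᵢ−1)) = 0.
Feasibility: ΣzᵢKᵢ = 1.422, Σzᵢ/Kᵢ = 1.376 — both > 1, two phases present.
Newton iteration, β⁰ = 0.55:
  β = 0.550: g = -0.0359, g' = -0.659 → β = 0.495
  β = 0.495: g = 0.0001, g' = -0.664 → β = 0.496
Converged at β = 0.496.
Compositions from xᵢ = zᵢ/(1+β(Kᵢ−1)), yᵢ = Kᵢxᵢ:
  methanol: x = 0.263, y = 0.669
  ethylbenzene: x = 0.737, y = 0.331

x_ethylbenzene = 0.737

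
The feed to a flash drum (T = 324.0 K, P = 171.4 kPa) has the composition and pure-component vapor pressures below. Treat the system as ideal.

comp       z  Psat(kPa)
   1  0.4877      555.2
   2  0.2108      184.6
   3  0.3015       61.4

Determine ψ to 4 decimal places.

ψ = 0.8105

Raoult's law: Kᵢ = Pᵢˢᵃᵗ/P = Pᵢˢᵃᵗ/171.4.
  K_1 = 555.2/171.4 = 3.239207, K_2 = 184.6/171.4 = 1.077013, K_3 = 61.4/171.4 = 0.358226
Let ψ = V/F and solve Σ zᵢ(Kᵢ−1)/(1+ψ(Kᵢ−1)) = 0.
g(0) = ΣzᵢKᵢ − 1 = 0.9148 and g(1) = 1 − Σzᵢ/Kᵢ = -0.1879, so a root lies in (0, 1).
Iterate (Newton) starting at ψ = 0.5:
  ψ = 0.5000: g = 0.24593, g' = -0.8147 → ψ = 0.8019
  ψ = 0.8019: g = 0.00729, g' = -0.8411 → ψ = 0.8105
Converged at ψ = 0.8105.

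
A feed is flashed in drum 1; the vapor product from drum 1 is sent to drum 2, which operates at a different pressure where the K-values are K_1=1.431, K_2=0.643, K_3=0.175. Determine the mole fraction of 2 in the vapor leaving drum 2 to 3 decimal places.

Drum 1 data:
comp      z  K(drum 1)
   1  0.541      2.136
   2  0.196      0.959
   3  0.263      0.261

Drum 1:
Rachford–Rice: g(ψ₁) = Σ zᵢ(Kᵢ−1)/(1+ψ₁(Kᵢ−1)) = 0.
g(0) = ΣzᵢKᵢ − 1 = 0.412 and g(1) = 1 − Σzᵢ/Kᵢ = -0.465, so a root lies in (0, 1).
Newton iteration, ψ₁⁰ = 0.5:
  ψ₁ = 0.500: g = 0.0755, g' = -0.646 → ψ₁ = 0.617
  ψ₁ = 0.617: g = -0.0041, g' = -0.727 → ψ₁ = 0.611
Converged at ψ₁ = 0.611.
Drum-1 compositions:
  1: x = 0.319, y = 0.682
  2: x = 0.201, y = 0.193
  3: x = 0.480, y = 0.125
Drum-2 feed = drum-1 vapor: z₂ = (0.6820, 0.1928, 0.1252).
Drum 2:
Rachford–Rice: g(ψ₂) = Σ zᵢ(Kᵢ−1)/(1+ψ₂(Kᵢ−1)) = 0.
Feasibility: ΣzᵢKᵢ = 1.122, Σzᵢ/Kᵢ = 1.492 — both > 1, two phases present.
Newton–Raphson from ψ₂ = 0.58:
  ψ₂ = 0.580: g = -0.0497, g' = -0.433 → ψ₂ = 0.465
  ψ₂ = 0.465: g = -0.0054, g' = -0.348 → ψ₂ = 0.450
Converged at ψ₂ = 0.450.
  1: x = 0.571, y = 0.817
  2: x = 0.230, y = 0.148
  3: x = 0.199, y = 0.035

y_2 (drum 2) = 0.148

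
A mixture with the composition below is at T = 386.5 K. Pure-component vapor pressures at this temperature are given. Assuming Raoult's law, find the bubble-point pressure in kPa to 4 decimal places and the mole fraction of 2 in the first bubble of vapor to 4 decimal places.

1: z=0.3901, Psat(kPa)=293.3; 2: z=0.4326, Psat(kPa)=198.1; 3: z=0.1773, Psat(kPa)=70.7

At the bubble point ψ → 0, so ΣzᵢKᵢ = 1 with Kᵢ = Pᵢˢᵃᵗ/P ⇒ P = ΣzᵢPᵢˢᵃᵗ.
P = 0.3901·293.3 + 0.4326·198.1 + 0.1773·70.7 = 212.6495 kPa
yᵢ = zᵢPᵢˢᵃᵗ/P ⇒ y_2 = 0.4326·198.1/212.6495 = 0.4030

Pbub = 212.6495 kPa, y_2 = 0.4030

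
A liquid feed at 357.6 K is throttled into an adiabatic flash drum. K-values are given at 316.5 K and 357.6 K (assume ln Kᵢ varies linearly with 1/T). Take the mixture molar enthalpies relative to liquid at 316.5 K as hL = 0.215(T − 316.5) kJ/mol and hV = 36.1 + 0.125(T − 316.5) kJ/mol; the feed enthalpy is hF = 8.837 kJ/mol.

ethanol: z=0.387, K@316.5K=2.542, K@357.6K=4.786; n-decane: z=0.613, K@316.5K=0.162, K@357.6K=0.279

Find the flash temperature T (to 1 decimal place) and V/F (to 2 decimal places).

T = 327.8 K, V/F = 0.18

Adiabatic flash: solve Rachford–Rice at each trial T, then check hF = ψ·hV(T) + (1−ψ)·hL(T).
  T = 316.5 K: K = (2.542, 0.162), RR gives ψ = 0.064, H_out = 2.320 kJ/mol
  T = 357.6 K: K = (4.786, 0.279), RR gives ψ = 0.375, H_out = 20.982 kJ/mol
  T = 337.1 K: K = (3.559, 0.216), RR gives ψ = 0.254, H_out = 13.135 kJ/mol
  T = 326.8 K: K = (3.024, 0.188), RR gives ψ = 0.174, H_out = 8.324 kJ/mol
  T = 332.0 K: K = (3.287, 0.202), RR gives ψ = 0.217, H_out = 10.862 kJ/mol
  T = 329.4 K: K = (3.154, 0.195), RR gives ψ = 0.196, H_out = 9.625 kJ/mol
  T = 328.1 K: K = (3.088, 0.191), RR gives ψ = 0.185, H_out = 8.983 kJ/mol
Linear interpolation between T = 326.8 (H_out = 8.324) and T = 328.1 (H_out = 8.983) on hF = 8.837 gives T ≈ 327.8 K, at which ψ = 0.18.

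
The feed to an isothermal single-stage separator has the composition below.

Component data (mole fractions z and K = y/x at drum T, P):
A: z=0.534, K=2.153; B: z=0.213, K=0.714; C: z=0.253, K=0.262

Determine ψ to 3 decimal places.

Material balance + equilibrium reduce to Σ zᵢ(Kᵢ−1)/(1+ψ(Kᵢ−1)) = 0.
g(0) = ΣzᵢKᵢ − 1 = 0.368 and g(1) = 1 − Σzᵢ/Kᵢ = -0.512, so a root lies in (0, 1).
Iterate (Newton) starting at ψ = 0.5:
  ψ = 0.500: g = 0.0236, g' = -0.655 → ψ = 0.536
Converged at ψ = 0.536.

ψ = 0.536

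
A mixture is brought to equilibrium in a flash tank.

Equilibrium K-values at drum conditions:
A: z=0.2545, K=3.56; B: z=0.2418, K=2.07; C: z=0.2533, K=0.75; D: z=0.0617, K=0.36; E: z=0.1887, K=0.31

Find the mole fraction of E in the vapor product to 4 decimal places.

y_E = 0.1094

Material balance + equilibrium reduce to Σ zᵢ(Kᵢ−1)/(1+β(Kᵢ−1)) = 0.
Feasibility: ΣzᵢKᵢ = 1.6772, Σzᵢ/Kᵢ = 1.3061 — both > 1, two phases present.
Newton iteration, β⁰ = 0.5:
  β = 0.5000: g = 0.12508, g' = -0.7231 → β = 0.6730
  β = 0.6730: g = 0.00112, g' = -0.7325 → β = 0.6745
Converged at β = 0.6745.
Compositions from xᵢ = zᵢ/(1+β(Kᵢ−1)), yᵢ = Kᵢxᵢ:
  A: x = 0.0933, y = 0.3323
  B: x = 0.1404, y = 0.2907
  C: x = 0.3047, y = 0.2285
  D: x = 0.1086, y = 0.0391
  E: x = 0.3530, y = 0.1094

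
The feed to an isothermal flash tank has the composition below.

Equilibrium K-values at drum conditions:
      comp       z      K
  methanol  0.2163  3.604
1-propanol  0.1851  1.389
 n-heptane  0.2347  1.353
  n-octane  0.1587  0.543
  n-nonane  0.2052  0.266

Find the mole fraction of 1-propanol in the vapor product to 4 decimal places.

y_1-propanol = 0.2107

Newton iteration, ψ⁰ = 0.5:
  ψ = 0.5000: g = 0.04343, g' = -0.6491 → ψ = 0.5669
  ψ = 0.5669: g = -0.00035, g' = -0.6630 → ψ = 0.5664
Converged at ψ = 0.5664.
Compositions from xᵢ = zᵢ/(1+ψ(Kᵢ−1)), yᵢ = Kᵢxᵢ:
  methanol: x = 0.0874, y = 0.3150
  1-propanol: x = 0.1517, y = 0.2107
  n-heptane: x = 0.1956, y = 0.2646
  n-octane: x = 0.2141, y = 0.1163
  n-nonane: x = 0.3512, y = 0.0934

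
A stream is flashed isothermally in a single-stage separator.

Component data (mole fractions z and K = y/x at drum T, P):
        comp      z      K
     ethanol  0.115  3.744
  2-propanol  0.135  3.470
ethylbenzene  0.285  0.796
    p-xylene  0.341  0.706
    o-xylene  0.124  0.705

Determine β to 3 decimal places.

β = 0.667

Let β = V/F and solve Σ zᵢ(Kᵢ−1)/(1+β(Kᵢ−1)) = 0.
Check two-phase: ΣzᵢKᵢ = 1.454 > 1 and Σzᵢ/Kᵢ = 1.087 > 1, so g(0) = 0.454 > 0 and g(1) = -0.087 < 0.
Newton–Raphson from β = 0.5:
  β = 0.500: g = 0.0570, g' = -0.389 → β = 0.647
  β = 0.647: g = 0.0061, g' = -0.312 → β = 0.666
  β = 0.666: g = 0.0001, g' = -0.304 → β = 0.667
Converged at β = 0.667.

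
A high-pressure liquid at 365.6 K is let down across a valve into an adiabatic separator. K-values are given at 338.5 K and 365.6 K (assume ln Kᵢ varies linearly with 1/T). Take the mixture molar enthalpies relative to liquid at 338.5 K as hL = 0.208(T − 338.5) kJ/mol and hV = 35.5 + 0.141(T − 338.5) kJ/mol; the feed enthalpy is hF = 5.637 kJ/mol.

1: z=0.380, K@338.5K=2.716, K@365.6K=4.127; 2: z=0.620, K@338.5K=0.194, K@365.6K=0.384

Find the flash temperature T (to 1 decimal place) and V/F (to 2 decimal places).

Adiabatic flash: solve Rachford–Rice at each trial T, then check hF = ψ·hV(T) + (1−ψ)·hL(T).
  T = 338.5 K: K = (2.716, 0.194), RR gives ψ = 0.110, H_out = 3.911 kJ/mol
  T = 365.6 K: K = (4.127, 0.384), RR gives ψ = 0.419, H_out = 19.737 kJ/mol
  T = 352.1 K: K = (3.378, 0.277), RR gives ψ = 0.265, H_out = 11.986 kJ/mol
  T = 345.3 K: K = (3.035, 0.233), RR gives ψ = 0.191, H_out = 8.092 kJ/mol
  T = 341.9 K: K = (2.873, 0.213), RR gives ψ = 0.152, H_out = 6.053 kJ/mol
  T = 340.2 K: K = (2.794, 0.203), RR gives ψ = 0.131, H_out = 4.997 kJ/mol
Linear interpolation between T = 340.2 (H_out = 4.997) and T = 341.9 (H_out = 6.053) on hF = 5.637 gives T ≈ 341.2 K, at which ψ = 0.14.

T = 341.2 K, V/F = 0.14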